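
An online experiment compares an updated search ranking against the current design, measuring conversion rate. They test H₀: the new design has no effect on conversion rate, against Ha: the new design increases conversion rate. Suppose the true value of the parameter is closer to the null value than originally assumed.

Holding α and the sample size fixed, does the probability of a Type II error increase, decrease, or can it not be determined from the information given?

It increases.

When the true parameter is near the null value, the test has a harder time distinguishing Ha from H₀.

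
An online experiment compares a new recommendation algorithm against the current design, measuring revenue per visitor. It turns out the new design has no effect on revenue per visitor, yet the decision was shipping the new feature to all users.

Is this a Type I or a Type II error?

The null hypothesis here is that the new design has no effect on revenue per visitor.
'Shipping the new feature to all users' corresponds to rejecting H₀.
H₀ was rejected but H₀ is true — a Type I error (false positive).

Type I error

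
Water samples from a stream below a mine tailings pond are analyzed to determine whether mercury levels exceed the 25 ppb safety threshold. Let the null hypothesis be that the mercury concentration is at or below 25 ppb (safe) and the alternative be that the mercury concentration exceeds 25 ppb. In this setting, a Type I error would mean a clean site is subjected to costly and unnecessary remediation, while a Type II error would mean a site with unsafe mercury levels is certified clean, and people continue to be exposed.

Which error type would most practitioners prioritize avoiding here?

Type II error

The Type II consequence (a site with unsafe mercury levels is certified clean, and people continue to be exposed) is more severe than the Type I consequence (a clean site is subjected to costly and unnecessary remediation).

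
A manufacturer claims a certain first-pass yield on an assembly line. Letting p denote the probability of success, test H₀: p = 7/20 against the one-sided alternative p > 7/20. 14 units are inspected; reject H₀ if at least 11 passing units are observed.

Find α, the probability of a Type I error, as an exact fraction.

α = P(reject H₀ | H₀ true) = P(S ≥ 11 | p = 7/20), with S ~ Binomial(14, 7/20).
Adding the binomial terms for j = 11 through 14 with p = 7/20 yields 906230596911073/819200000000000000.

906230596911073/819200000000000000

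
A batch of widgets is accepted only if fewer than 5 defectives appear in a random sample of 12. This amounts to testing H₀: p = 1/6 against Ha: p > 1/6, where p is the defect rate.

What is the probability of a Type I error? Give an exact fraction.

13187681/362797056

Under H₀, X ~ Binomial(12, 1/6); the Type I error rate is P(X ≥ 5).
Via the complement, α = 1 − Σ_{j=0}^{4} C(12,j)(1/6)^j(5/6)^{12-j} = 13187681/362797056.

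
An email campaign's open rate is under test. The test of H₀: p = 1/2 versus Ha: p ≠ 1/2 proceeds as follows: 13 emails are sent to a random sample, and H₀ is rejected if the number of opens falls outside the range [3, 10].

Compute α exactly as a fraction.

23/1024

The significance level is the null-hypothesis probability of the rejection region {≤2} ∪ {≥11}.
By symmetry, α = 2·P(K ≤ 2) = 2·(1 + 13 + 78)/8192 = 184/8192 = 23/1024.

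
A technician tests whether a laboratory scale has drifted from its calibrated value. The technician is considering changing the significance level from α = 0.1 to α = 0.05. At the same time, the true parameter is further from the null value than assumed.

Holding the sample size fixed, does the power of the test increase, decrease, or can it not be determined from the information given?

Cannot be determined from the information given.

The first change alone would make β increase; the second alone would make β decrease. Which effect dominates depends on the magnitudes, which are not given.
Since power = 1 − β, the effect on power is likewise indeterminate.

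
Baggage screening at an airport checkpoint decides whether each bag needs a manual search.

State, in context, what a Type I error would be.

A Type I error would mean concluding that the bag contains a prohibited item when in fact the bag contains no prohibited items.

With the conventional null hypothesis that the bag contains no prohibited items:
A Type I error is rejecting H₀ when H₀ is true.
Here that means flagging the bag for a manual search when actually the bag contains no prohibited items.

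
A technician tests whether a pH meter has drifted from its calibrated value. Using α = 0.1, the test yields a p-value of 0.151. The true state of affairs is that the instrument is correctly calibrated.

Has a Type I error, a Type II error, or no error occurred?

The conventional null hypothesis is that the instrument is correctly calibrated.
Since p = 0.151 ≥ α = 0.1, H₀ is not rejected.
H₀ is true (actually the instrument is correctly calibrated).
The decision matches the true state — no error.

No error (correct decision).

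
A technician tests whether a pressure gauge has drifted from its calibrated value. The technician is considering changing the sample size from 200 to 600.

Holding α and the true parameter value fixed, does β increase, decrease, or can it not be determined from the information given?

Increasing n separates the H₀ and Ha sampling distributions, so under Ha fewer outcomes land in the acceptance region.

It decreases.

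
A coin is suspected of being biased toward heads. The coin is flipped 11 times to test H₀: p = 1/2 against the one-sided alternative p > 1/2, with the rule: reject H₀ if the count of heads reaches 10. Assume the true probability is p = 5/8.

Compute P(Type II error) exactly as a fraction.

A Type II error is failing to reject when Ha holds: with p = 5/8, β = P(Y ≤ 9).
Summing C(11,j)·(5/8)^j·(3/8)^{11-j} for j = 0..9 gives 4109420421/4294967296.

4109420421/4294967296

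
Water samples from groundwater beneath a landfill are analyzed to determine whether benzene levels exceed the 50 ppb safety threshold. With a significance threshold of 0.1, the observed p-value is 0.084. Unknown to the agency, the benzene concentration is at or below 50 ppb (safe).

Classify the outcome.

The conventional null hypothesis is that the benzene concentration is at or below 50 ppb (safe).
Since p = 0.084 < α = 0.1, H₀ is rejected.
H₀ is true (actually the benzene concentration is at or below 50 ppb (safe)).
Rejecting a true H₀ is a Type I error.

Type I error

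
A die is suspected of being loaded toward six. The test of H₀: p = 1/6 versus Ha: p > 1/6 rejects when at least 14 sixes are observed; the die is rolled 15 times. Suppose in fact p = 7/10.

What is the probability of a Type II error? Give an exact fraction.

Under the alternative p = 7/10, K ~ Binomial(15, 7/10); β is the probability the test does not reject, P(K < 14).
Summing C(15,j)·(7/10)^j·(3/10)^{15-j} for j = 0..13 gives 241183100052963/250000000000000.

241183100052963/250000000000000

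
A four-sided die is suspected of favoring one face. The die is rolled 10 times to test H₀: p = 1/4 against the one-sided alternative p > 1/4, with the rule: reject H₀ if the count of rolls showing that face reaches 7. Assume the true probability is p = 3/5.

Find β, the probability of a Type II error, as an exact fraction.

6032416/9765625

Under the alternative p = 3/5, S ~ Binomial(10, 3/5); β is the probability the test does not reject, P(S < 7).
Summing C(10,j)·(3/5)^j·(2/5)^{10-j} for j = 0..6 gives 6032416/9765625.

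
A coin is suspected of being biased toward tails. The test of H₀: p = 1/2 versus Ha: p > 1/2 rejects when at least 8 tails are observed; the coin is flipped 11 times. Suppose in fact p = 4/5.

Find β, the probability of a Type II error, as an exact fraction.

12589/78125

Under the alternative p = 4/5, Y ~ Binomial(11, 4/5); β is the probability the test does not reject, P(Y < 8).
Adding the binomial probabilities P(Y=0)+…+P(Y=7) at p = 4/5 gives 12589/78125.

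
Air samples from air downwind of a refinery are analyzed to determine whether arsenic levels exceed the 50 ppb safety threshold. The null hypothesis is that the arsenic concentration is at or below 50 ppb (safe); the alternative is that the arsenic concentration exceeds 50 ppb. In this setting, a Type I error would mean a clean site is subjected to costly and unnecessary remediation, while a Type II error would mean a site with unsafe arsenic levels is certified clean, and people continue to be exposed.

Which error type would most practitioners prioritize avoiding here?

Type II error

The Type II consequence (a site with unsafe arsenic levels is certified clean, and people continue to be exposed) is more severe than the Type I consequence (a clean site is subjected to costly and unnecessary remediation).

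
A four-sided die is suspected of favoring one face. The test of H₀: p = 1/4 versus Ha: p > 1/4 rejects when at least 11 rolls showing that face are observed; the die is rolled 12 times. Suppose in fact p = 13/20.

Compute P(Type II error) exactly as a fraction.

3922160441778411/4096000000000000

β = P(fail to reject H₀ | Ha true) = P(X ≤ 10 | p = 13/20), X ~ Binomial(12, 13/20).
Summing C(12,j)·(13/20)^j·(7/20)^{12-j} for j = 0..10 gives 3922160441778411/4096000000000000.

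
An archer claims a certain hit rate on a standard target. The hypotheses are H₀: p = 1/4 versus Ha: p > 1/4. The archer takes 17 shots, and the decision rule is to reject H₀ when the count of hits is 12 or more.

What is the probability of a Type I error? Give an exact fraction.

429025/4294967296

Under H₀, K ~ Binomial(17, 1/4), and α = P(K ≥ 12).
Summing C(17,j)(1/4)^j(3/4)^{17−j} for j = 12,…,17 gives 429025/4294967296.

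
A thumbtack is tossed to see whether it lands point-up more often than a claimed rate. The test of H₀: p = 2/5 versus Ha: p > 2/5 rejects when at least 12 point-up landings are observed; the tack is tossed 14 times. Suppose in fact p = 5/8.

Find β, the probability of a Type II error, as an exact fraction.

2070361146177/2199023255552

A Type II error is failing to reject when Ha holds: with p = 5/8, β = P(K ≤ 11).
Adding the binomial probabilities P(K=0)+…+P(K=11) at p = 5/8 gives 2070361146177/2199023255552.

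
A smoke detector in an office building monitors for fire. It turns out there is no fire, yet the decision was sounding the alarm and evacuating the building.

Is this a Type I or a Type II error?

Type I error

The null hypothesis here is that there is no fire.
'Sounding the alarm and evacuating the building' corresponds to rejecting H₀.
H₀ was rejected but H₀ is true — a Type I error (false positive).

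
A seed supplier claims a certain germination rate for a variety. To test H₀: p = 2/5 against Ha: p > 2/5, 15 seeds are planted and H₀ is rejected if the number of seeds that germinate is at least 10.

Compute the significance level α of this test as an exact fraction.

Under H₀, Y ~ Binomial(15, 2/5), and α = P(Y ≥ 10).
P(Y ≥ 10) = Σ_{j=10}^{15} C(15,j)·(2/5)^j·(3/5)^{15-j} = 1032510464/30517578125.

1032510464/30517578125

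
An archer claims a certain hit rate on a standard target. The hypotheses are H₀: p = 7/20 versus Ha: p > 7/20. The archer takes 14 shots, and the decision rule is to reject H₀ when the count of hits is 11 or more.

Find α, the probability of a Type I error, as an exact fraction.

The Type I error probability is α = P(X ≥ 11) computed under H₀, where X ~ Binomial(14, 7/20).
P(X ≥ 11) = Σ_{j=11}^{14} C(14,j)·(7/20)^j·(13/20)^{14-j} = 906230596911073/819200000000000000.

906230596911073/819200000000000000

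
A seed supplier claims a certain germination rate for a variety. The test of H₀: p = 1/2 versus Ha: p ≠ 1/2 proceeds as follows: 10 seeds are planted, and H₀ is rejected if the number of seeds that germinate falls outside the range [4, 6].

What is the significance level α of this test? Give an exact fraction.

Under H₀, K ~ Binomial(10, 1/2); α is the probability of landing in either tail, P(K ≤ 3) + P(K ≥ 7).
The two tails are symmetric, so α = 2·(1 + 10 + 45 + 120)/2^10 = 352/1024 = 11/32.

11/32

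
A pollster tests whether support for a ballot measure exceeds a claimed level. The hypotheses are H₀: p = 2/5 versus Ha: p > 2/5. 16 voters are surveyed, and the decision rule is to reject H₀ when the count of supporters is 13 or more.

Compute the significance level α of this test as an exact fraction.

Under H₀, X ~ Binomial(16, 2/5), and α = P(X ≥ 13).
Adding the binomial terms for j = 13 through 16 with p = 2/5 yields 28639232/30517578125.

28639232/30517578125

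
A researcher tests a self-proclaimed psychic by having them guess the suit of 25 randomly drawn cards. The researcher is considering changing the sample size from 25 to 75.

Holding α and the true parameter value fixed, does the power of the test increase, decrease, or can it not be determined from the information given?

Increasing n separates the H₀ and Ha sampling distributions, so under Ha fewer outcomes land in the acceptance region.
Since power = 1 − β and β decreases, power increases.

It increases.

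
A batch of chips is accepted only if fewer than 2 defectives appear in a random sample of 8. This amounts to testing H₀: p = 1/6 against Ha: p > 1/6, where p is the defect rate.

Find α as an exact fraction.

The significance level is the probability, assuming p = 1/6, of seeing 2 or more defectives in 8 draws.
Via the complement, α = 1 − Σ_{j=0}^{1} C(8,j)(1/6)^j(5/6)^{8-j} = 663991/1679616.

663991/1679616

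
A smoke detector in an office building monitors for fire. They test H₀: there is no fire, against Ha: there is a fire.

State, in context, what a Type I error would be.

A Type I error is rejecting H₀ when H₀ is true.
Here that means sounding the alarm and evacuating the building when actually there is no fire.

A Type I error would mean concluding that there is a fire when in fact there is no fire.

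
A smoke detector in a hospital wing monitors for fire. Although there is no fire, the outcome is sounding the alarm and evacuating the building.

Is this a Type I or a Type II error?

Type I error

The null hypothesis here is that there is no fire.
'Sounding the alarm and evacuating the building' corresponds to rejecting H₀.
H₀ was rejected but H₀ is true — a Type I error (false positive).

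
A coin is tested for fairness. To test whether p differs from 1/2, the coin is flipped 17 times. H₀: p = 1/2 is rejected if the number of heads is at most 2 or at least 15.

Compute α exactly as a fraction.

The significance level is the null-hypothesis probability of the rejection region {≤2} ∪ {≥15}.
By symmetry, α = 2·P(Y ≤ 2) = 2·(1 + 17 + 136)/131072 = 308/131072 = 77/32768.

77/32768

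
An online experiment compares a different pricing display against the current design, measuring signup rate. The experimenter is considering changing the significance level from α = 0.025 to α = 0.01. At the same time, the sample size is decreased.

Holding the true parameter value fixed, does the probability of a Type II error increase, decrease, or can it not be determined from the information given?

A smaller α moves the rejection region further into the tail. With the alternative true, more outcomes now fall outside the rejection region, so failing to reject becomes more likely. With less data the test statistic is noisier; under Ha, more outcomes land inside the acceptance region. Both changes push β in the same direction.

It increases.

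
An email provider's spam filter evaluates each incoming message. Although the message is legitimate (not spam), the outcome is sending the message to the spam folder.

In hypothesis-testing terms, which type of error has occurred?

The null hypothesis here is that the message is legitimate (not spam).
'Sending the message to the spam folder' corresponds to rejecting H₀.
H₀ was rejected but H₀ is true — a Type I error (false positive).

Type I error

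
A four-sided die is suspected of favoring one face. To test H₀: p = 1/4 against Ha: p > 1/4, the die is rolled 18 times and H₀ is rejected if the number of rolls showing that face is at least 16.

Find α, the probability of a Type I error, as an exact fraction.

179/8589934592

α = P(reject H₀ | H₀ true) = P(X ≥ 16 | p = 1/4), with X ~ Binomial(18, 1/4).
Summing C(18,j)(1/4)^j(3/4)^{18−j} for j = 16,…,18 gives 179/8589934592.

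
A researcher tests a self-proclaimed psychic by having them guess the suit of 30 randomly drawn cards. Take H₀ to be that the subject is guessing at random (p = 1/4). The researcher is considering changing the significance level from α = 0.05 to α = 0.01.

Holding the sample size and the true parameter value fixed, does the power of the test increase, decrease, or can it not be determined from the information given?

It decreases.

Tightening α shrinks the rejection region. When Ha holds, fewer sample outcomes clear the stricter threshold, so more fall in the acceptance region.
Since power = 1 − β and β increases, power decreases.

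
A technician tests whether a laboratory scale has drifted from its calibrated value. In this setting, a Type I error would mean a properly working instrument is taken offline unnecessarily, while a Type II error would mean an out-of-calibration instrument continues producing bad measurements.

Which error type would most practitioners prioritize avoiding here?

The Type II consequence (an out-of-calibration instrument continues producing bad measurements) is more severe than the Type I consequence (a properly working instrument is taken offline unnecessarily).

Type II error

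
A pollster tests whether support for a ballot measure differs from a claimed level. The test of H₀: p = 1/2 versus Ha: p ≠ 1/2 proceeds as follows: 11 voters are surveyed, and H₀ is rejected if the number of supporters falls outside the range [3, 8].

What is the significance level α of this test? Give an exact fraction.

67/1024

The significance level is the null-hypothesis probability of the rejection region {≤2} ∪ {≥9}.
By symmetry, α = 2·P(X ≤ 2) = 2·(1 + 11 + 55)/2048 = 134/2048 = 67/1024.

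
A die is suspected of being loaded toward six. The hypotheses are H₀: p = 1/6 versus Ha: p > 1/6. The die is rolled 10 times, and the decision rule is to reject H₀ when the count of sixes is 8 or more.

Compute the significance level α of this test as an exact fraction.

49/2519424

α = P(reject H₀ | H₀ true) = P(X ≥ 8 | p = 1/6), with X ~ Binomial(10, 1/6).
Adding the binomial terms for j = 8 through 10 with p = 1/6 yields 49/2519424.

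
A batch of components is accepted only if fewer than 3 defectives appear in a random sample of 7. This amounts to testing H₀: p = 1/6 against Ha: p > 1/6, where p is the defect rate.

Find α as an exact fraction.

The significance level is the probability, assuming p = 1/6, of seeing 3 or more defectives in 7 draws.
Computing the lower-tail complement: 1 − 3125/3456 = 331/3456.

331/3456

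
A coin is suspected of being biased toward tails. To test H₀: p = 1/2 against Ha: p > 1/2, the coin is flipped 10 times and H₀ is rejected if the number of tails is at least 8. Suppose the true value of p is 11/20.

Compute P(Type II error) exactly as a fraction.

2305127290491/2560000000000

Under the alternative p = 11/20, Y ~ Binomial(10, 11/20); β is the probability the test does not reject, P(Y < 8).
Adding the binomial probabilities P(Y=0)+…+P(Y=7) at p = 11/20 gives 2305127290491/2560000000000.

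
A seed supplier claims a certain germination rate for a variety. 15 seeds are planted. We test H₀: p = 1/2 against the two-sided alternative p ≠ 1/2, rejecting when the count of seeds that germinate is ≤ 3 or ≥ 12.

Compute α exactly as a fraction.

9/256

The significance level is the null-hypothesis probability of the rejection region {≤3} ∪ {≥12}.
By symmetry, α = 2·P(X ≤ 3) = 2·(1 + 15 + 105 + 455)/32768 = 1152/32768 = 9/256.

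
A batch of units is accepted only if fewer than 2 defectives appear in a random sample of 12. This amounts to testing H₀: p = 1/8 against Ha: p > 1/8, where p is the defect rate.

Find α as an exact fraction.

α = P(reject H₀ | H₀ true) = P(X ≥ 2 | p = 1/8), X ~ Binomial(12, 1/8).
Via the complement, α = 1 − Σ_{j=0}^{1} C(12,j)(1/8)^j(7/8)^{12-j} = 31150268619/68719476736.

31150268619/68719476736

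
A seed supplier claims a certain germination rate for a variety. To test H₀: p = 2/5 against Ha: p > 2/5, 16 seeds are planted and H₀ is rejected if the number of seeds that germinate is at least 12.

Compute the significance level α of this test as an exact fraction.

149405696/30517578125

Under H₀, K ~ Binomial(16, 2/5), and α = P(K ≥ 12).
P(K ≥ 12) = Σ_{j=12}^{16} C(16,j)·(2/5)^j·(3/5)^{16-j} = 149405696/30517578125.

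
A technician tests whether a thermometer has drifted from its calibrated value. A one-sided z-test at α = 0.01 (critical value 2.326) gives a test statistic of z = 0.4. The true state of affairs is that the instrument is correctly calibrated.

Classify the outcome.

No error (correct decision).

The conventional null hypothesis is that the instrument is correctly calibrated.
Since z = 0.4 ≤ z* = 2.326, H₀ is not rejected.
H₀ is true (actually the instrument is correctly calibrated).
The decision matches the true state — no error.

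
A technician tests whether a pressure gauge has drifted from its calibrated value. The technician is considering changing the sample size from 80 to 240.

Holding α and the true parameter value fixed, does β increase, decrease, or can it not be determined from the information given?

It decreases.

More data shrinks sampling variability; the test statistic under Ha concentrates further from the null value, making rejection more likely.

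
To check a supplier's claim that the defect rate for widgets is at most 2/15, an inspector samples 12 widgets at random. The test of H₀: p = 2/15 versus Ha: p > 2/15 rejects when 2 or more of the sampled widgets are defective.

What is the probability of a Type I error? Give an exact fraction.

Under H₀, X ~ Binomial(12, 2/15); the Type I error rate is P(X ≥ 2).
α = 1 − P(X ≤ 1) = 1 − 66309934579369/129746337890625 = 63436403311256/129746337890625.

63436403311256/129746337890625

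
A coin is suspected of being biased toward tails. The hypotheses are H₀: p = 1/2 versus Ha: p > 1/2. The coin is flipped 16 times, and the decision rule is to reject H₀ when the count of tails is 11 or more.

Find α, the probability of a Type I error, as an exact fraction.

6885/65536

The Type I error probability is α = P(Y ≥ 11) computed under H₀, where Y ~ Binomial(16, 1/2).
Summing the upper tail: (4368 + 1820 + 560 + 120 + 16 + 1) / 2^16 = 6885/65536.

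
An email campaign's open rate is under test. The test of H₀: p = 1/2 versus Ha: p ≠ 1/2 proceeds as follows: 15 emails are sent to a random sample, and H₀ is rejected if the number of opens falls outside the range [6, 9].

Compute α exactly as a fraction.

The significance level is the null-hypothesis probability of the rejection region {≤5} ∪ {≥10}.
By symmetry, α = 2·P(Y ≤ 5) = 2·(1 + 15 + 105 + 455 + 1365 + 3003)/32768 = 9888/32768 = 309/1024.

309/1024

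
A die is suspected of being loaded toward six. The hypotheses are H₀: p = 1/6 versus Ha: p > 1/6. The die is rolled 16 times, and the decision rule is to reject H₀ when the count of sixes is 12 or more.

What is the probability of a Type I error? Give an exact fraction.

134509/313456656384

Under H₀, K ~ Binomial(16, 1/6), and α = P(K ≥ 12).
P(K ≥ 12) = Σ_{j=12}^{16} C(16,j)·(1/6)^j·(5/6)^{16-j} = 134509/313456656384.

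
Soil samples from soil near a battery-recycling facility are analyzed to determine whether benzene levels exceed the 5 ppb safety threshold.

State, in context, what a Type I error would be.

With the conventional null hypothesis that the benzene concentration is at or below 5 ppb (safe):
A Type I error is rejecting H₀ when H₀ is true.
Here that means declaring the site contaminated and ordering remediation when actually the benzene concentration is at or below 5 ppb (safe).

A Type I error would mean concluding that the benzene concentration exceeds 5 ppb when in fact the benzene concentration is at or below 5 ppb (safe).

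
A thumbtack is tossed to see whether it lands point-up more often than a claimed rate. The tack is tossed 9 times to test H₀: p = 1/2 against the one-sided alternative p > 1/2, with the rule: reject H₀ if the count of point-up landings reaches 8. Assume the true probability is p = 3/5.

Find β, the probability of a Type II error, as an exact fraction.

A Type II error is failing to reject when Ha holds: with p = 3/5, β = P(X ≤ 7).
Adding the binomial probabilities P(X=0)+…+P(X=7) at p = 3/5 gives 1815344/1953125.

1815344/1953125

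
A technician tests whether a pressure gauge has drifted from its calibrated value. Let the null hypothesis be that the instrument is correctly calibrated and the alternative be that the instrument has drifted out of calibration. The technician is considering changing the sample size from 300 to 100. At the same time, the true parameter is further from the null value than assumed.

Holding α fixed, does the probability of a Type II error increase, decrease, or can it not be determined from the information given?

The first change alone would make β increase; the second alone would make β decrease. Which effect dominates depends on the magnitudes, which are not given.

Cannot be determined from the information given.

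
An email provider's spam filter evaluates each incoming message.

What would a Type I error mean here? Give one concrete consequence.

With the conventional null hypothesis that the message is legitimate (not spam):
A Type I error is rejecting H₀ when H₀ is true.
Here that means sending the message to the spam folder when actually the message is legitimate (not spam).

A Type I error would mean concluding that the message is spam when in fact the message is legitimate (not spam). Consequence: a legitimate email — possibly an important one — is hidden in the spam folder.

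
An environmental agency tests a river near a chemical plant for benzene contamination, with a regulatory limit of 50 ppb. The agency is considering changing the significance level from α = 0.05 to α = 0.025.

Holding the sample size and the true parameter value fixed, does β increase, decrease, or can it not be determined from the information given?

It increases.

Tightening α shrinks the rejection region. When Ha holds, fewer sample outcomes clear the stricter threshold, so more fall in the acceptance region.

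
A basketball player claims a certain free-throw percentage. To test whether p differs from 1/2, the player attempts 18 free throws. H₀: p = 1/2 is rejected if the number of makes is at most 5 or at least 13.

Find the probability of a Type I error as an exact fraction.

Under H₀, Y ~ Binomial(18, 1/2); α is the probability of landing in either tail, P(Y ≤ 5) + P(Y ≥ 13).
Each tail has probability (1 + 18 + 153 + 816 + 3060 + 8568)/262144; doubling gives α = 25232/262144 = 1577/16384.

1577/16384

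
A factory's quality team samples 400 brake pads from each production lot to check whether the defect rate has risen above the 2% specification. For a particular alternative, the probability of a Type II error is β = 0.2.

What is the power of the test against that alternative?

Power = 1 − β = 1 − 0.2 = 0.8.

0.8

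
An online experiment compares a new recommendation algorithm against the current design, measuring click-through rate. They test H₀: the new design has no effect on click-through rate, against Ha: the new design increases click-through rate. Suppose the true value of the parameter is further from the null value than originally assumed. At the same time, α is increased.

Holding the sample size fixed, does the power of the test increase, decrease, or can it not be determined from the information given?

It increases.

A larger true effect moves the Ha sampling distribution further from the H₀ critical value, making rejection more likely when Ha is true. Relaxing α lowers the evidence threshold; under Ha, outcomes that previously fell short now trigger rejection. Both changes push β in the same direction.
Since power = 1 − β and β decreases, power increases.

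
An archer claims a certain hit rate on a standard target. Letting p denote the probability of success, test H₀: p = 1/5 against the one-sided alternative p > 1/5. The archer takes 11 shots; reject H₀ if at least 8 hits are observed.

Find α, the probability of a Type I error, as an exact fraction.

2297/9765625

The Type I error probability is α = P(S ≥ 8) computed under H₀, where S ~ Binomial(11, 1/5).
P(S ≥ 8) = Σ_{j=8}^{11} C(11,j)·(1/5)^j·(4/5)^{11-j} = 2297/9765625.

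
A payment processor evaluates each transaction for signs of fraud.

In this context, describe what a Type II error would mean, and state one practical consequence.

With the conventional null hypothesis that the transaction is legitimate:
A Type II error is failing to reject H₀ when H₀ is false.
Here that means approving the transaction when actually the transaction is fraudulent.

A Type II error would mean concluding that the transaction is legitimate (or at least failing to establish that the transaction is fraudulent) when in fact the transaction is fraudulent. Consequence: a fraudulent charge goes through and the bank absorbs the loss.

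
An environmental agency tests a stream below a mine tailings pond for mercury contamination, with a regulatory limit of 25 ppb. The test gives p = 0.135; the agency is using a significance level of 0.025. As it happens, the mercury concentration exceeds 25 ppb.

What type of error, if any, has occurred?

Type II error

The conventional null hypothesis is that the mercury concentration is at or below 25 ppb (safe).
Since p = 0.135 ≥ α = 0.025, H₀ is not rejected.
H₀ is false (actually the mercury concentration exceeds 25 ppb).
Failing to reject a false H₀ is a Type II error.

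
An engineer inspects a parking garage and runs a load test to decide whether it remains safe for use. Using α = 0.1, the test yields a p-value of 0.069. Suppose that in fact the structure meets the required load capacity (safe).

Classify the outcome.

The conventional null hypothesis is that the structure meets the required load capacity (safe).
Since p = 0.069 < α = 0.1, H₀ is rejected.
H₀ is true (actually the structure meets the required load capacity (safe)).
Rejecting a true H₀ is a Type I error.

Type I error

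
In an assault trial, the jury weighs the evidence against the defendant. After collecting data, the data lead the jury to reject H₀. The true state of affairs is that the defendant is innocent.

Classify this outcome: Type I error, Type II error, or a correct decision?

The conventional null hypothesis here is that the defendant is innocent.
H₀ was rejected, but H₀ is actually true.
Rejecting a true null hypothesis is a Type I error (false positive).

Type I error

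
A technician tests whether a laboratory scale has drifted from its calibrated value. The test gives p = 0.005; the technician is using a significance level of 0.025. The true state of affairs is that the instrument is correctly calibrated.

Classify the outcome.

The conventional null hypothesis is that the instrument is correctly calibrated.
Since p = 0.005 < α = 0.025, H₀ is rejected.
H₀ is true (actually the instrument is correctly calibrated).
Rejecting a true H₀ is a Type I error.

Type I error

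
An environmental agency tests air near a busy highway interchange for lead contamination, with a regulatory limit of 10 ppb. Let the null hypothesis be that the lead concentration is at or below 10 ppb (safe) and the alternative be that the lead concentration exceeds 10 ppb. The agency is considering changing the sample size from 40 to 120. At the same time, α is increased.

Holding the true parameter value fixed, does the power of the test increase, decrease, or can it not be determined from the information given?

It increases.

A larger sample reduces the standard error, pulling the sampling distribution under Ha further from the non-rejection region. With a larger α the critical value moves toward the center, so more of the Ha sampling distribution lies in the rejection region. Both changes push β in the same direction.
Since power = 1 − β and β decreases, power increases.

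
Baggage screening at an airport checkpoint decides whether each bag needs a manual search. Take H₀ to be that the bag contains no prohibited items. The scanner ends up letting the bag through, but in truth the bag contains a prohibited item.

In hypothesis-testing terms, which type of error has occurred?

Type II error

'Letting the bag through' corresponds to failing to reject H₀.
H₀ was not rejected but H₀ is false — a Type II error (false negative).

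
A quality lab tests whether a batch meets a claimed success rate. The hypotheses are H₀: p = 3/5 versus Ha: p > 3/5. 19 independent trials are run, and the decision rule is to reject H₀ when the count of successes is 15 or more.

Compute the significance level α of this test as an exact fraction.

265555221849/3814697265625

Under H₀, X ~ Binomial(19, 3/5), and α = P(X ≥ 15).
P(X ≥ 15) = Σ_{j=15}^{19} C(19,j)·(3/5)^j·(2/5)^{19-j} = 265555221849/3814697265625.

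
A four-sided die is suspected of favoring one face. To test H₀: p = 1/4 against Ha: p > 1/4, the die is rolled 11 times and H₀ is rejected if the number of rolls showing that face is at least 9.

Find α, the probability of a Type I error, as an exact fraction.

529/4194304

Under H₀, X ~ Binomial(11, 1/4), and α = P(X ≥ 9).
Summing C(11,j)(1/4)^j(3/4)^{11−j} for j = 9,…,11 gives 529/4194304.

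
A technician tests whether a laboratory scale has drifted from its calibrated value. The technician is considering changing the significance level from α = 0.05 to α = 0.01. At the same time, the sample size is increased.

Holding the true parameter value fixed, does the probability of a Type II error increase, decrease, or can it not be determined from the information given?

The first change alone would make β increase; the second alone would make β decrease. Which effect dominates depends on the magnitudes, which are not given.

Cannot be determined from the information given.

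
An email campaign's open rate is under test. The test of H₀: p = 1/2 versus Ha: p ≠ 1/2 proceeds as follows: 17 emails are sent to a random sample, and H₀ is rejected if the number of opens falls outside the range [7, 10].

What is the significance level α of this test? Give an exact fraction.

The significance level is the null-hypothesis probability of the rejection region {≤6} ∪ {≥11}.
By symmetry, α = 2·P(K ≤ 6) = 2·(1 + 17 + 136 + 680 + 2380 + 6188 + 12376)/131072 = 43556/131072 = 10889/32768.

10889/32768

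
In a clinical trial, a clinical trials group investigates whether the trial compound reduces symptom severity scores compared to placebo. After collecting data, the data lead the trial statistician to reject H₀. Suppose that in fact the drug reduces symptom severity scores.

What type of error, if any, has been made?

The conventional null hypothesis here is that the drug has no effect on symptom severity scores.
The test rejected a false H₀ — the decision matches the true state.

No error — this is a correct decision.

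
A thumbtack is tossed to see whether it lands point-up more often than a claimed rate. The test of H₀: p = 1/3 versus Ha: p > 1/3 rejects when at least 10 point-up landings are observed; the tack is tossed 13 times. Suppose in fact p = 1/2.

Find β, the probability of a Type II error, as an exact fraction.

3907/4096

A Type II error is failing to reject when Ha holds: with p = 1/2, β = P(K ≤ 9).
Summing C(13,j)·(1/2)^j·(1/2)^{13-j} for j = 0..9 gives 3907/4096.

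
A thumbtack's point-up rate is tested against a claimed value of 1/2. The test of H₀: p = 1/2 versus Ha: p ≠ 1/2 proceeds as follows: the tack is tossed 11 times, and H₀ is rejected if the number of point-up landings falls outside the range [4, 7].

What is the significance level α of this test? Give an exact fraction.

29/128

The significance level is the null-hypothesis probability of the rejection region {≤3} ∪ {≥8}.
The two tails are symmetric, so α = 2·(1 + 11 + 55 + 165)/2^11 = 464/2048 = 29/128.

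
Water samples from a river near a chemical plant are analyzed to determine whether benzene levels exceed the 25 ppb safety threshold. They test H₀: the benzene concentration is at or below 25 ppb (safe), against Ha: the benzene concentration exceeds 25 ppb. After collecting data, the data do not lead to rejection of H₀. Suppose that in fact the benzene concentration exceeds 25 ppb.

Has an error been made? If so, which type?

Type II error

H₀ was not rejected, but H₀ is actually false.
Failing to reject a false null hypothesis is a Type II error (false negative).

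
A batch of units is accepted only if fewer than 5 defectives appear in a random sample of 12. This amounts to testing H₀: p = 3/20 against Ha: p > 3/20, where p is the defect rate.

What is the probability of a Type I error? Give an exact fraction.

9798413783967/409600000000000

The significance level is the probability, assuming p = 3/20, of seeing 5 or more defectives in 12 draws.
Via the complement, α = 1 − Σ_{j=0}^{4} C(12,j)(3/20)^j(17/20)^{12-j} = 9798413783967/409600000000000.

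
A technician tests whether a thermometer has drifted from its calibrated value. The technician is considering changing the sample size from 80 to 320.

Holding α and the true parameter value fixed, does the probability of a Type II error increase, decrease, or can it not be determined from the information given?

It decreases.

More data shrinks sampling variability; the test statistic under Ha concentrates further from the null value, making rejection more likely.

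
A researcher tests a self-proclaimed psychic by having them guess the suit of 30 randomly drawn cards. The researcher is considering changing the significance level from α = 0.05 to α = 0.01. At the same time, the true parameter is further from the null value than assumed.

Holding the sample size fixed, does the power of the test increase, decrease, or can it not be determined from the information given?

Cannot be determined from the information given.

The first change alone would make β increase; the second alone would make β decrease. Which effect dominates depends on the magnitudes, which are not given.
Since power = 1 − β, the effect on power is likewise indeterminate.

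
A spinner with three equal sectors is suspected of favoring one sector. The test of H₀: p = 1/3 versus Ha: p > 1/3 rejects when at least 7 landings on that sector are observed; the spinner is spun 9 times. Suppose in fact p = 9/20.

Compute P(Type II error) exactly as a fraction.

30407271323/32000000000

A Type II error is failing to reject when Ha holds: with p = 9/20, β = P(K ≤ 6).
Summing C(9,j)·(9/20)^j·(11/20)^{9-j} for j = 0..6 gives 30407271323/32000000000.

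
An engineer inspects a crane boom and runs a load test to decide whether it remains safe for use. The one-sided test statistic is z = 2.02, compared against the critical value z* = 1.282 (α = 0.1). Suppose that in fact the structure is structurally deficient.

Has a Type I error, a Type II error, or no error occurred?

No error (correct decision).

The conventional null hypothesis is that the structure meets the required load capacity (safe).
Since z = 2.02 > z* = 1.282, H₀ is rejected.
H₀ is false (actually the structure is structurally deficient).
The decision matches the true state — no error.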